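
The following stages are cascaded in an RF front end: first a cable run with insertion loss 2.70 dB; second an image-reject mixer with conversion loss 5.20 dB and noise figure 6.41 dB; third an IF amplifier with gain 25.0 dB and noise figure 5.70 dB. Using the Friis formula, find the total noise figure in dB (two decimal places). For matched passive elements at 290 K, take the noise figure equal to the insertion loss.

Convert to linear (a loss of L dB is a gain of −L dB): F_i = 10^(NF_i/10), G_i = 10^(G_i,dB/10)
  Stage 1: F_1 = 10^(2.70/10) = 1.862, G_1 = 10^(−2.70/10) = 0.5370
  Stage 2: F_2 = 10^(6.41/10) = 4.375, G_2 = 10^(−5.20/10) = 0.3020
  Stage 3: F_3 = 10^(5.70/10) = 3.715, G_3 = 10^(25.0/10) = 316.2
Friis cascade:
  F = 1.862 + (4.375 − 1)/0.5370 + (3.715 − 1)/0.1622 = 24.89
NF = 10 log₁₀(24.89) = 13.96 dB

13.96 dB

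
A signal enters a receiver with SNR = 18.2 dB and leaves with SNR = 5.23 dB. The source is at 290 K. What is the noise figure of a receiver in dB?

12.97 dB

NF (dB) = SNR_in(dB) − SNR_out(dB) when the source is at T₀
NF = 18.2 − 5.23 = 12.97 dB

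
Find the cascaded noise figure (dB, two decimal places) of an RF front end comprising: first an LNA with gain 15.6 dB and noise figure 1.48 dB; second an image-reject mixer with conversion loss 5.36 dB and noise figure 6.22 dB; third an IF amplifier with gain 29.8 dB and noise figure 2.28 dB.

1.93 dB

Convert to linear (a loss of L dB is a gain of −L dB): F_i = 10^(NF_i/10), G_i = 10^(G_i,dB/10)
  Stage 1: F_1 = 10^(1.48/10) = 1.406, G_1 = 10^(15.6/10) = 36.31
  Stage 2: F_2 = 10^(6.22/10) = 4.188, G_2 = 10^(−5.36/10) = 0.2911
  Stage 3: F_3 = 10^(2.28/10) = 1.690, G_3 = 10^(29.8/10) = 955.0
Friis cascade:
  F = 1.406 + (4.188 − 1)/36.31 + (1.690 − 1)/10.57 = 1.559
NF = 10 log₁₀(1.559) = 1.93 dB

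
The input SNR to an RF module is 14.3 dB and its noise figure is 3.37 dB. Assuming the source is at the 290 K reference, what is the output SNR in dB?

10.93 dB

By definition F = SNR_in/SNR_out, so in dB: SNR_out = SNR_in − NF
SNR_out = 14.3 − 3.37 = 10.93 dB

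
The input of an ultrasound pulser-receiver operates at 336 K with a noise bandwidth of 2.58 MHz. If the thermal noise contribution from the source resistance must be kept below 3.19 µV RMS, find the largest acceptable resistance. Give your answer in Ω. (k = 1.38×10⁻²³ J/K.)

Johnson–Nyquist: V_n = √(4kTRB) ⇒ R = V_n² / (4kTB)
4kTB = 4 × 1.38×10⁻²³ × 336 × 2.58×10⁶ = 4.79×10⁻¹⁴
R = (3.19×10⁻⁶)² / 4.79×10⁻¹⁴ = 2.13×10² Ω = 213 Ω

213 Ω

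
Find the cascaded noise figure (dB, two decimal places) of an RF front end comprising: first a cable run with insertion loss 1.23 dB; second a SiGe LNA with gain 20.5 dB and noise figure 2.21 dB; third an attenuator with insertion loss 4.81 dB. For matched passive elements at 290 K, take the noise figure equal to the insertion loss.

Convert to linear (a loss of L dB is a gain of −L dB): F_i = 10^(NF_i/10), G_i = 10^(G_i,dB/10)
  Stage 1: F_1 = 10^(1.23/10) = 1.327, G_1 = 10^(−1.23/10) = 0.7534
  Stage 2: F_2 = 10^(2.21/10) = 1.663, G_2 = 10^(20.5/10) = 112.2
  Stage 3: F_3 = 10^(4.81/10) = 3.027, G_3 = 10^(−4.81/10) = 0.3304
Friis cascade:
  F = 1.327 + (1.663 − 1)/0.7534 + (3.027 − 1)/84.53 = 2.232
NF = 10 log₁₀(2.232) = 3.49 dB

3.49 dB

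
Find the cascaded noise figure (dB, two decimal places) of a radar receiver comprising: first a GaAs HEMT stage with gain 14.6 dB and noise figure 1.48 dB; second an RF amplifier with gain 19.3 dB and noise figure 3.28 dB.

1.60 dB

Convert to linear (a loss of L dB is a gain of −L dB): F_i = 10^(NF_i/10), G_i = 10^(G_i,dB/10)
  Stage 1: F_1 = 10^(1.48/10) = 1.406, G_1 = 10^(14.6/10) = 28.84
  Stage 2: F_2 = 10^(3.28/10) = 2.128, G_2 = 10^(19.3/10) = 85.11
Friis cascade:
  F = 1.406 + (2.128 − 1)/28.84 = 1.445
NF = 10 log₁₀(1.445) = 1.60 dB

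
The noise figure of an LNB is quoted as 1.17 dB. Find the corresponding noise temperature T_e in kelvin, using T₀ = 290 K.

F = 10^(1.17/10) = 1.30918
T_e = (F − 1)·T₀ = (1.30918 − 1) × 290 = 89.7 K

89.7 K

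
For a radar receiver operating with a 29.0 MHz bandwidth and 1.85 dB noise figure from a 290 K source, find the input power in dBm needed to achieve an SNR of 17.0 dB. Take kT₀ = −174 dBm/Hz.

−80.5 dBm

Sensitivity = −174 + 10 log₁₀(B) + NF + SNR_min
= −174 + 74.62 + 1.85 + 17.0
= −80.53 dBm → −80.5 dBm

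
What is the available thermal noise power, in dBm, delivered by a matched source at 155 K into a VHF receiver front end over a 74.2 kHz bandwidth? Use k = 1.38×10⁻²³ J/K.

−128.0 dBm

P_n = kTB = 1.38×10⁻²³ × 155 × 7.42×10⁴ = 1.59×10⁻¹⁶ W
In dBm: 10 log₁₀(1.59×10⁻¹⁶ / 10⁻³) = −128.0 dBm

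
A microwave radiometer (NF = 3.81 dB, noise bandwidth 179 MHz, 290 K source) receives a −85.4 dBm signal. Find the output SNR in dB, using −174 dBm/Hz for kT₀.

2.3 dB

Noise floor: N = −174 + 10 log₁₀(B) + NF
10 log₁₀(1.79×10⁸) = 82.53 dB
N = −174 + 82.53 + 3.81 = −87.66 dBm
SNR = P_sig − N = −85.4 − (−87.66) = 2.26 dB → 2.3 dB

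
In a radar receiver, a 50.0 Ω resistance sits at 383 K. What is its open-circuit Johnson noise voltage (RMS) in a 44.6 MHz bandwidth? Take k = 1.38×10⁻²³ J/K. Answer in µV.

V_n = √(4kTRB)
4kTRB = 4 × 1.38×10⁻²³ × 383 × 5.00×10¹ × 4.46×10⁷ = 4.71×10⁻¹¹ V²
V_n = √(4.71×10⁻¹¹) = 6.87×10⁻⁶ V = 6.87 µV

6.87 µV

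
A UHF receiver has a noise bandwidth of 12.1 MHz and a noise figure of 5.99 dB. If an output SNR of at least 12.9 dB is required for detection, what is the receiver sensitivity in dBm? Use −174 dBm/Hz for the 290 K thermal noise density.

−84.3 dBm

Sensitivity = −174 + 10 log₁₀(B) + NF + SNR_min
= −174 + 70.83 + 5.99 + 12.9
= −84.28 dBm → −84.3 dBm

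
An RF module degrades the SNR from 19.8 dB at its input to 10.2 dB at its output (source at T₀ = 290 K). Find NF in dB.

NF (dB) = SNR_in(dB) − SNR_out(dB) when the source is at T₀
NF = 19.8 − 10.2 = 9.6 dB

9.6 dB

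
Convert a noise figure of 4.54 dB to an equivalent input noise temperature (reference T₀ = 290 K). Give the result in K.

F = 10^(4.54/10) = 2.84446
T_e = (F − 1)·T₀ = (2.84446 − 1) × 290 = 535 K

535 K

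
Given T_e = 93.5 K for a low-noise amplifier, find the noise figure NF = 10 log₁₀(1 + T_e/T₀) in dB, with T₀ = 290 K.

F = 1 + T_e/T₀ = 1 + 93.5/290 = 1.32241
NF = 10 log₁₀(1.32241) = 1.21 dB

1.21 dB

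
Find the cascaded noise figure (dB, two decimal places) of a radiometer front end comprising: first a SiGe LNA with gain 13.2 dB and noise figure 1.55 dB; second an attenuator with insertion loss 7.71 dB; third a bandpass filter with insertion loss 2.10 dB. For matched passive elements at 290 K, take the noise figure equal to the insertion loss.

Convert to linear (a loss of L dB is a gain of −L dB): F_i = 10^(NF_i/10), G_i = 10^(G_i,dB/10)
  Stage 1: F_1 = 10^(1.55/10) = 1.429, G_1 = 10^(13.2/10) = 20.89
  Stage 2: F_2 = 10^(7.71/10) = 5.902, G_2 = 10^(−7.71/10) = 0.1694
  Stage 3: F_3 = 10^(2.10/10) = 1.622, G_3 = 10^(−2.10/10) = 0.6166
Friis cascade:
  F = 1.429 + (5.902 − 1)/20.89 + (1.622 − 1)/3.540 = 1.839
NF = 10 log₁₀(1.839) = 2.65 dB

2.65 dB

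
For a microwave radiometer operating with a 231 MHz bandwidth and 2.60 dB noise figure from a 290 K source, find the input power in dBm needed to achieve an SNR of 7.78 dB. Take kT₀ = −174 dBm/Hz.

−80.0 dBm

Sensitivity = −174 + 10 log₁₀(B) + NF + SNR_min
= −174 + 83.64 + 2.60 + 7.78
= −79.98 dBm → −80.0 dBm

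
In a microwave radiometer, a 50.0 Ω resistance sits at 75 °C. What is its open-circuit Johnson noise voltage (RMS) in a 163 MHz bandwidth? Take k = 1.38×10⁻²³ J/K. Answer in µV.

12.5 µV

T = 75 °C + 273.15 = 348.15 K
V_n = √(4kTRB)
4kTRB = 4 × 1.38×10⁻²³ × 348.15 × 5.00×10¹ × 1.63×10⁸ = 1.57×10⁻¹⁰ V²
V_n = √(1.57×10⁻¹⁰) = 1.25×10⁻⁵ V = 12.5 µV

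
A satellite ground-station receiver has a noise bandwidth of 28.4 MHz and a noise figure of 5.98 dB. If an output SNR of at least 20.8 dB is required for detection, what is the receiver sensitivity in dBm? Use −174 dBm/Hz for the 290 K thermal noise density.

Sensitivity = −174 + 10 log₁₀(B) + NF + SNR_min
= −174 + 74.53 + 5.98 + 20.8
= −72.69 dBm → −72.7 dBm

−72.7 dBm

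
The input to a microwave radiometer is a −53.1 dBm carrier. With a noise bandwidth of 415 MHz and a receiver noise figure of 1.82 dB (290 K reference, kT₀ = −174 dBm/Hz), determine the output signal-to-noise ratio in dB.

32.9 dB

Noise floor: N = −174 + 10 log₁₀(B) + NF
10 log₁₀(4.15×10⁸) = 86.18 dB
N = −174 + 86.18 + 1.82 = −86.00 dBm
SNR = P_sig − N = −53.1 − (−86.00) = 32.90 dB → 32.9 dB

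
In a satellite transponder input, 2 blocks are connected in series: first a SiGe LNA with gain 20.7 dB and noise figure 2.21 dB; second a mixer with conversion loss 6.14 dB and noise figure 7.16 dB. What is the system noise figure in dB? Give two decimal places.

2.30 dB

Convert to linear (a loss of L dB is a gain of −L dB): F_i = 10^(NF_i/10), G_i = 10^(G_i,dB/10)
  Stage 1: F_1 = 10^(2.21/10) = 1.663, G_1 = 10^(20.7/10) = 117.5
  Stage 2: F_2 = 10^(7.16/10) = 5.200, G_2 = 10^(−6.14/10) = 0.2432
Friis cascade:
  F = 1.663 + (5.200 − 1)/117.5 = 1.699
NF = 10 log₁₀(1.699) = 2.30 dB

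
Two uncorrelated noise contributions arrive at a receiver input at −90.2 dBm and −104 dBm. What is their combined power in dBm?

Convert to linear, add, convert back:
P₁ = 9.55×10⁻¹³ W, P₂ = 3.98×10⁻¹⁴ W
P_tot = 9.95×10⁻¹³ W → 10 log₁₀(P_tot / 10⁻³) = −90.0 dBm

−90.0 dBm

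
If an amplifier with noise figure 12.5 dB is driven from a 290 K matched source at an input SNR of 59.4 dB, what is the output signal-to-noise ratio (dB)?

By definition F = SNR_in/SNR_out, so in dB: SNR_out = SNR_in − NF
SNR_out = 59.4 − 12.5 = 46.9 dB

46.9 dB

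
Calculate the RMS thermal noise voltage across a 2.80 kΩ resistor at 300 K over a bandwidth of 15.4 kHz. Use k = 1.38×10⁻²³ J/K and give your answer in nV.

V_n = √(4kTRB)
4kTRB = 4 × 1.38×10⁻²³ × 300 × 2.80×10³ × 1.54×10⁴ = 7.14×10⁻¹³ V²
V_n = √(7.14×10⁻¹³) = 8.45×10⁻⁷ V = 845 nV

845 nV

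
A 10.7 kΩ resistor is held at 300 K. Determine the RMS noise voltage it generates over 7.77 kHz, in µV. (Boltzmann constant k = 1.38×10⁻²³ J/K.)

V_n = √(4kTRB)
4kTRB = 4 × 1.38×10⁻²³ × 300 × 1.07×10⁴ × 7.77×10³ = 1.38×10⁻¹² V²
V_n = √(1.38×10⁻¹²) = 1.17×10⁻⁶ V = 1.17 µV

1.17 µV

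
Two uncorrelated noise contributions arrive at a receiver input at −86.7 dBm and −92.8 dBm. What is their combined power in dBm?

−85.7 dBm

Convert to linear, add, convert back:
P₁ = 2.14×10⁻¹² W, P₂ = 5.25×10⁻¹³ W
P_tot = 2.66×10⁻¹² W → 10 log₁₀(P_tot / 10⁻³) = −85.7 dBm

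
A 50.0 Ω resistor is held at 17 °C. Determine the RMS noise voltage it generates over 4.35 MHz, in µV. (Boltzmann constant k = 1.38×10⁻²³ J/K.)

T = 17 °C + 273.15 = 290.15 K
V_n = √(4kTRB)
4kTRB = 4 × 1.38×10⁻²³ × 290.15 × 5.00×10¹ × 4.35×10⁶ = 3.48×10⁻¹² V²
V_n = √(3.48×10⁻¹²) = 1.87×10⁻⁶ V = 1.87 µV

1.87 µV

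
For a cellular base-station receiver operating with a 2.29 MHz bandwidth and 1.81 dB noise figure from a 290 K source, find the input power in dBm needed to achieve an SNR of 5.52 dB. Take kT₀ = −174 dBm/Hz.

Sensitivity = −174 + 10 log₁₀(B) + NF + SNR_min
= −174 + 63.6 + 1.81 + 5.52
= −103.07 dBm → −103.1 dBm

−103.1 dBm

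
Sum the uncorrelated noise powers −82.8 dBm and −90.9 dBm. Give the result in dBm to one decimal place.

Convert to linear, add, convert back:
P₁ = 5.25×10⁻¹² W, P₂ = 8.13×10⁻¹³ W
P_tot = 6.06×10⁻¹² W → 10 log₁₀(P_tot / 10⁻³) = −82.2 dBm

−82.2 dBm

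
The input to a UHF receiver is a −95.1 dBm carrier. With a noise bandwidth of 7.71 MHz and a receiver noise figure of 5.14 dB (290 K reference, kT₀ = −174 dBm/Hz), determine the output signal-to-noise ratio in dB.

Noise floor: N = −174 + 10 log₁₀(B) + NF
10 log₁₀(7.71×10⁶) = 68.87 dB
N = −174 + 68.87 + 5.14 = −99.99 dBm
SNR = P_sig − N = −95.1 − (−99.99) = 4.89 dB → 4.9 dB

4.9 dB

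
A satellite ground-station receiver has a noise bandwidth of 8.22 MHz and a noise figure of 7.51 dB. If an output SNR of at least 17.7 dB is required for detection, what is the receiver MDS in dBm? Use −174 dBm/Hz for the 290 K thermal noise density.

−79.6 dBm

Sensitivity = −174 + 10 log₁₀(B) + NF + SNR_min
= −174 + 69.15 + 7.51 + 17.7
= −79.64 dBm → −79.6 dBm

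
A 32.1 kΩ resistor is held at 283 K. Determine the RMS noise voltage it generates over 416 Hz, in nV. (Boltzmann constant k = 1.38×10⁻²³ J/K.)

V_n = √(4kTRB)
4kTRB = 4 × 1.38×10⁻²³ × 283 × 3.21×10⁴ × 4.16×10² = 2.09×10⁻¹³ V²
V_n = √(2.09×10⁻¹³) = 4.57×10⁻⁷ V = 457 nV

457 nV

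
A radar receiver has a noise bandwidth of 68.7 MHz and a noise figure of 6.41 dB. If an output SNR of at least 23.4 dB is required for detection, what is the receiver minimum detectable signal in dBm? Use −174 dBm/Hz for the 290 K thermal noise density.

Sensitivity = −174 + 10 log₁₀(B) + NF + SNR_min
= −174 + 78.37 + 6.41 + 23.4
= −65.82 dBm → −65.8 dBm

−65.8 dBm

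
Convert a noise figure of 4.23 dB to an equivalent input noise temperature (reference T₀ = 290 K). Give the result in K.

478 K

F = 10^(4.23/10) = 2.6485
T_e = (F − 1)·T₀ = (2.6485 − 1) × 290 = 478 K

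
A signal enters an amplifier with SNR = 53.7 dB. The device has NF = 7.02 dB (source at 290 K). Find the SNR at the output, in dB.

By definition F = SNR_in/SNR_out, so in dB: SNR_out = SNR_in − NF
SNR_out = 53.7 − 7.02 = 46.68 dB

46.68 dB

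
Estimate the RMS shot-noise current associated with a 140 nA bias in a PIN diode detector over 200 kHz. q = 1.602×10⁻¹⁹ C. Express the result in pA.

94.7 pA

I_n = √(2qI·B)
2qI·B = 2 × 1.602×10⁻¹⁹ × 1.40×10⁻⁷ × 2.00×10⁵ = 8.97×10⁻²¹ A²
I_n = √(8.97×10⁻²¹) = 9.47×10⁻¹¹ A = 94.7 pA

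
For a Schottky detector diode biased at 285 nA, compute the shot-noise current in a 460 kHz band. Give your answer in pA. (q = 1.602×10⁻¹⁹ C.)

205 pA

I_n = √(2qI·B)
2qI·B = 2 × 1.602×10⁻¹⁹ × 2.85×10⁻⁷ × 4.60×10⁵ = 4.20×10⁻²⁰ A²
I_n = √(4.20×10⁻²⁰) = 2.05×10⁻¹⁰ A = 205 pA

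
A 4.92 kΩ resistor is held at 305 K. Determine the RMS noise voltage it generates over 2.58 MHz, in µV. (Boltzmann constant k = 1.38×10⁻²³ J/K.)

14.6 µV

V_n = √(4kTRB)
4kTRB = 4 × 1.38×10⁻²³ × 305 × 4.92×10³ × 2.58×10⁶ = 2.14×10⁻¹⁰ V²
V_n = √(2.14×10⁻¹⁰) = 1.46×10⁻⁵ V = 14.6 µV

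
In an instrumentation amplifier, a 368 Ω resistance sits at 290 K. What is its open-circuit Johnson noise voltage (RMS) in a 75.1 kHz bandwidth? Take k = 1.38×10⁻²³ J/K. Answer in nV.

665 nV

V_n = √(4kTRB)
4kTRB = 4 × 1.38×10⁻²³ × 290 × 3.68×10² × 7.51×10⁴ = 4.42×10⁻¹³ V²
V_n = √(4.42×10⁻¹³) = 6.65×10⁻⁷ V = 665 nV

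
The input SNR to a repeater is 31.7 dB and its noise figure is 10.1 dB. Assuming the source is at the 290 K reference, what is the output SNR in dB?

By definition F = SNR_in/SNR_out, so in dB: SNR_out = SNR_in − NF
SNR_out = 31.7 − 10.1 = 21.6 dB

21.6 dB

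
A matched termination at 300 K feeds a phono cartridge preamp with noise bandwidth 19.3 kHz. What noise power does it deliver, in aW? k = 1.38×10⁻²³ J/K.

P_n = kTB = 1.38×10⁻²³ × 300 × 1.93×10⁴ = 7.99×10⁻¹⁷ W = 79.9 aW

79.9 aW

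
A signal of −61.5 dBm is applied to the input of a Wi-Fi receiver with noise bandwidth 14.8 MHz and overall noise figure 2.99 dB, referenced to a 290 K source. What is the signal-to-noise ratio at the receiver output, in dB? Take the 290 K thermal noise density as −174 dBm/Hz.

Noise floor: N = −174 + 10 log₁₀(B) + NF
10 log₁₀(1.48×10⁷) = 71.7 dB
N = −174 + 71.7 + 2.99 = −99.31 dBm
SNR = P_sig − N = −61.5 − (−99.31) = 37.81 dB → 37.8 dB

37.8 dB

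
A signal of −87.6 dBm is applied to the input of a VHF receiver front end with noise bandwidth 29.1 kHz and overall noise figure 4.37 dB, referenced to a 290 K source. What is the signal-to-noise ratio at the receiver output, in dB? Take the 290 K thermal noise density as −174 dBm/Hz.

Noise floor: N = −174 + 10 log₁₀(B) + NF
10 log₁₀(2.91×10⁴) = 44.64 dB
N = −174 + 44.64 + 4.37 = −124.99 dBm
SNR = P_sig − N = −87.6 − (−124.99) = 37.39 dB → 37.4 dB

37.4 dB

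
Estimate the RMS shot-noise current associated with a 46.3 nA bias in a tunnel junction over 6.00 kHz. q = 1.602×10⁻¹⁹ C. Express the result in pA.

9.43 pA

I_n = √(2qI·B)
2qI·B = 2 × 1.602×10⁻¹⁹ × 4.63×10⁻⁸ × 6.00×10³ = 8.90×10⁻²³ A²
I_n = √(8.90×10⁻²³) = 9.43×10⁻¹² A = 9.43 pA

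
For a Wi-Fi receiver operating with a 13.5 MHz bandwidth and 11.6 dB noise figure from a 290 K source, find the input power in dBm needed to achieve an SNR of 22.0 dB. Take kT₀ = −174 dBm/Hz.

−69.1 dBm

Sensitivity = −174 + 10 log₁₀(B) + NF + SNR_min
= −174 + 71.3 + 11.6 + 22.0
= −69.1 dBm → −69.1 dBm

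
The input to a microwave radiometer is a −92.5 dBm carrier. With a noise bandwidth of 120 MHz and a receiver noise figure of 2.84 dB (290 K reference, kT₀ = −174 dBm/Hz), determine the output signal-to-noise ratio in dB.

Noise floor: N = −174 + 10 log₁₀(B) + NF
10 log₁₀(1.20×10⁸) = 80.79 dB
N = −174 + 80.79 + 2.84 = −90.37 dBm
SNR = P_sig − N = −92.5 − (−90.37) = −2.13 dB → −2.1 dB

−2.1 dB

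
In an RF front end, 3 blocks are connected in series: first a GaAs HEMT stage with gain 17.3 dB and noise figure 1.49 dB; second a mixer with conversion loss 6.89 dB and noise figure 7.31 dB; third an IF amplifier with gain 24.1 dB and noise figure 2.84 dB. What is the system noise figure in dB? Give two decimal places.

1.97 dB

Convert to linear (a loss of L dB is a gain of −L dB): F_i = 10^(NF_i/10), G_i = 10^(G_i,dB/10)
  Stage 1: F_1 = 10^(1.49/10) = 1.409, G_1 = 10^(17.3/10) = 53.70
  Stage 2: F_2 = 10^(7.31/10) = 5.383, G_2 = 10^(−6.89/10) = 0.2046
  Stage 3: F_3 = 10^(2.84/10) = 1.923, G_3 = 10^(24.1/10) = 257.0
Friis cascade:
  F = 1.409 + (5.383 − 1)/53.70 + (1.923 − 1)/10.99 = 1.575
NF = 10 log₁₀(1.575) = 1.97 dB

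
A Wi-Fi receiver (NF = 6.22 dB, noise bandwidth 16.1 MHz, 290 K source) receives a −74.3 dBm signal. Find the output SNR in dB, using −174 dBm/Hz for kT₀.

Noise floor: N = −174 + 10 log₁₀(B) + NF
10 log₁₀(1.61×10⁷) = 72.07 dB
N = −174 + 72.07 + 6.22 = −95.71 dBm
SNR = P_sig − N = −74.3 − (−95.71) = 21.41 dB → 21.4 dB

21.4 dB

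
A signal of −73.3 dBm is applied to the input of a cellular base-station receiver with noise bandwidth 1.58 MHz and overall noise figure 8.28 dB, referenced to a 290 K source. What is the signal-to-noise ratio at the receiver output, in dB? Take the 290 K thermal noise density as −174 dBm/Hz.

30.4 dB

Noise floor: N = −174 + 10 log₁₀(B) + NF
10 log₁₀(1.58×10⁶) = 61.99 dB
N = −174 + 61.99 + 8.28 = −103.73 dBm
SNR = P_sig − N = −73.3 − (−103.73) = 30.43 dB → 30.4 dB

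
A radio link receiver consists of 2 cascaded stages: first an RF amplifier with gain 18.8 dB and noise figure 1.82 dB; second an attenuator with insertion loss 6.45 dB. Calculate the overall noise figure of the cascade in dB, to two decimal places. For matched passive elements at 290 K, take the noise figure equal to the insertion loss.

1.95 dB

Convert to linear (a loss of L dB is a gain of −L dB): F_i = 10^(NF_i/10), G_i = 10^(G_i,dB/10)
  Stage 1: F_1 = 10^(1.82/10) = 1.521, G_1 = 10^(18.8/10) = 75.86
  Stage 2: F_2 = 10^(6.45/10) = 4.416, G_2 = 10^(−6.45/10) = 0.2265
Friis cascade:
  F = 1.521 + (4.416 − 1)/75.86 = 1.566
NF = 10 log₁₀(1.566) = 1.95 dB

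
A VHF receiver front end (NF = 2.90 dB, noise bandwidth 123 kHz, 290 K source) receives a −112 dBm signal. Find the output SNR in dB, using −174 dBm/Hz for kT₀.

8.2 dB

Noise floor: N = −174 + 10 log₁₀(B) + NF
10 log₁₀(1.23×10⁵) = 50.9 dB
N = −174 + 50.9 + 2.90 = −120.20 dBm
SNR = P_sig − N = −112 − (−120.20) = 8.20 dB → 8.2 dB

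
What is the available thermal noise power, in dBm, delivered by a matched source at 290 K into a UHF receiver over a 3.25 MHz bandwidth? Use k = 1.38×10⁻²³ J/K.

−108.9 dBm

P_n = kTB = 1.38×10⁻²³ × 290 × 3.25×10⁶ = 1.30×10⁻¹⁴ W
In dBm: 10 log₁₀(1.30×10⁻¹⁴ / 10⁻³) = −108.9 dBm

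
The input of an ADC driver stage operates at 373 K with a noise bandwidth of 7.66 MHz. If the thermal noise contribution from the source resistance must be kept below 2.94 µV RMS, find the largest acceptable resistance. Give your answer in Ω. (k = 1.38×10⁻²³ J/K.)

54.8 Ω

Johnson–Nyquist: V_n = √(4kTRB) ⇒ R = V_n² / (4kTB)
4kTB = 4 × 1.38×10⁻²³ × 373 × 7.66×10⁶ = 1.58×10⁻¹³
R = (2.94×10⁻⁶)² / 1.58×10⁻¹³ = 5.48×10¹ Ω = 54.8 Ω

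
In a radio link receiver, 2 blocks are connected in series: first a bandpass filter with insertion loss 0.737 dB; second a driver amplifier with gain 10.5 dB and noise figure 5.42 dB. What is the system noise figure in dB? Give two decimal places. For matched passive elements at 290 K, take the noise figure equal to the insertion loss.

6.16 dB

Convert to linear (a loss of L dB is a gain of −L dB): F_i = 10^(NF_i/10), G_i = 10^(G_i,dB/10)
  Stage 1: F_1 = 10^(0.737/10) = 1.185, G_1 = 10^(−0.737/10) = 0.8439
  Stage 2: F_2 = 10^(5.42/10) = 3.483, G_2 = 10^(10.5/10) = 11.22
Friis cascade:
  F = 1.185 + (3.483 − 1)/0.8439 = 4.128
NF = 10 log₁₀(4.128) = 6.16 dB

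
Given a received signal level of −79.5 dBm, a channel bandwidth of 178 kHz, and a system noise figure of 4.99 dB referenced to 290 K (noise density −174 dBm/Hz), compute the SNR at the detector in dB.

37.0 dB

Noise floor: N = −174 + 10 log₁₀(B) + NF
10 log₁₀(1.78×10⁵) = 52.5 dB
N = −174 + 52.5 + 4.99 = −116.51 dBm
SNR = P_sig − N = −79.5 − (−116.51) = 37.01 dB → 37.0 dB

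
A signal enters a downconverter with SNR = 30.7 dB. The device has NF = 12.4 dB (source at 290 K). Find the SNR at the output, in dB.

By definition F = SNR_in/SNR_out, so in dB: SNR_out = SNR_in − NF
SNR_out = 30.7 − 12.4 = 18.3 dB

18.3 dB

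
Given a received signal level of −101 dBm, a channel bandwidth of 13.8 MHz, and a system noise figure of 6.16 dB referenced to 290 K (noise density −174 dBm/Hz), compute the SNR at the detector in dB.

−4.6 dB

Noise floor: N = −174 + 10 log₁₀(B) + NF
10 log₁₀(1.38×10⁷) = 71.4 dB
N = −174 + 71.4 + 6.16 = −96.44 dBm
SNR = P_sig − N = −101 − (−96.44) = −4.56 dB → −4.6 dB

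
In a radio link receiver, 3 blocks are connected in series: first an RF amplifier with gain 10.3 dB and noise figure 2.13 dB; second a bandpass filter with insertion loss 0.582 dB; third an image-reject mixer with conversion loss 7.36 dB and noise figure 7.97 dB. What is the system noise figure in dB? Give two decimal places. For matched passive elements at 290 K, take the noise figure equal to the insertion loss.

3.44 dB

Convert to linear (a loss of L dB is a gain of −L dB): F_i = 10^(NF_i/10), G_i = 10^(G_i,dB/10)
  Stage 1: F_1 = 10^(2.13/10) = 1.633, G_1 = 10^(10.3/10) = 10.72
  Stage 2: F_2 = 10^(0.582/10) = 1.143, G_2 = 10^(−0.582/10) = 0.8746
  Stage 3: F_3 = 10^(7.97/10) = 6.266, G_3 = 10^(−7.36/10) = 0.1837
Friis cascade:
  F = 1.633 + (1.143 − 1)/10.72 + (6.266 − 1)/9.371 = 2.208
NF = 10 log₁₀(2.208) = 3.44 dB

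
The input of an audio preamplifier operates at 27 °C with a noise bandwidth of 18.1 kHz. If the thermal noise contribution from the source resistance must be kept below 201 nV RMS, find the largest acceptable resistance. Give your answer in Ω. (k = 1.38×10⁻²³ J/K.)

T = 27 °C + 273.15 = 300.15 K
Johnson–Nyquist: V_n = √(4kTRB) ⇒ R = V_n² / (4kTB)
4kTB = 4 × 1.38×10⁻²³ × 300.15 × 1.81×10⁴ = 3.00×10⁻¹⁶
R = (2.01×10⁻⁷)² / 3.00×10⁻¹⁶ = 1.35×10² Ω = 135 Ω

135 Ω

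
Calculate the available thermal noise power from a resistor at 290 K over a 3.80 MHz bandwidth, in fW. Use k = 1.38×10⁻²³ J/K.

P_n = kTB = 1.38×10⁻²³ × 290 × 3.80×10⁶ = 1.52×10⁻¹⁴ W = 15.2 fW

15.2 fW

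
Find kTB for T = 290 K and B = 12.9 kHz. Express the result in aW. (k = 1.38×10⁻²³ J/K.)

51.6 aW

P_n = kTB = 1.38×10⁻²³ × 290 × 1.29×10⁴ = 5.16×10⁻¹⁷ W = 51.6 aW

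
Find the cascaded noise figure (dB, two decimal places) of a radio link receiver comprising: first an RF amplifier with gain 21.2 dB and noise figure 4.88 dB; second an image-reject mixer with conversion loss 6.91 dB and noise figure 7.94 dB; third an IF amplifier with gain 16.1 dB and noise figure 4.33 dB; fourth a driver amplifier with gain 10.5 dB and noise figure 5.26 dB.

Convert to linear (a loss of L dB is a gain of −L dB): F_i = 10^(NF_i/10), G_i = 10^(G_i,dB/10)
  Stage 1: F_1 = 10^(4.88/10) = 3.076, G_1 = 10^(21.2/10) = 131.8
  Stage 2: F_2 = 10^(7.94/10) = 6.223, G_2 = 10^(−6.91/10) = 0.2037
  Stage 3: F_3 = 10^(4.33/10) = 2.710, G_3 = 10^(16.1/10) = 40.74
  Stage 4: F_4 = 10^(5.26/10) = 3.357, G_4 = 10^(10.5/10) = 11.22
Friis cascade:
  F = 3.076 + (6.223 − 1)/131.8 + (2.710 − 1)/26.85 + (3.357 − 1)/1094 = 3.182
NF = 10 log₁₀(3.182) = 5.03 dB

5.03 dB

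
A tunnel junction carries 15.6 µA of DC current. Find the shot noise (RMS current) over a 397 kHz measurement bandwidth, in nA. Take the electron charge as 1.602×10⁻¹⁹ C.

1.41 nA

I_n = √(2qI·B)
2qI·B = 2 × 1.602×10⁻¹⁹ × 1.56×10⁻⁵ × 3.97×10⁵ = 1.98×10⁻¹⁸ A²
I_n = √(1.98×10⁻¹⁸) = 1.41×10⁻⁹ A = 1.41 nA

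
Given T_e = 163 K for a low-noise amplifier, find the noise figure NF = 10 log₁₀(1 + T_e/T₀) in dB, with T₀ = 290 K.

F = 1 + T_e/T₀ = 1 + 163/290 = 1.56207
NF = 10 log₁₀(1.56207) = 1.94 dB

1.94 dB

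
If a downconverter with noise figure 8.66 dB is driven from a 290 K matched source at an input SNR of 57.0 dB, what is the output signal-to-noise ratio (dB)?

By definition F = SNR_in/SNR_out, so in dB: SNR_out = SNR_in − NF
SNR_out = 57.0 − 8.66 = 48.34 dB

48.34 dB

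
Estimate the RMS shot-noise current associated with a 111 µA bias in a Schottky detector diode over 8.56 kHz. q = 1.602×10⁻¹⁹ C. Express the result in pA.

I_n = √(2qI·B)
2qI·B = 2 × 1.602×10⁻¹⁹ × 1.11×10⁻⁴ × 8.56×10³ = 3.04×10⁻¹⁹ A²
I_n = √(3.04×10⁻¹⁹) = 5.52×10⁻¹⁰ A = 552 pA

552 pA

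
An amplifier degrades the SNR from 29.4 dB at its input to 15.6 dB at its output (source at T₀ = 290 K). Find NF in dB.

13.8 dB

NF (dB) = SNR_in(dB) − SNR_out(dB) when the source is at T₀
NF = 29.4 − 15.6 = 13.8 dB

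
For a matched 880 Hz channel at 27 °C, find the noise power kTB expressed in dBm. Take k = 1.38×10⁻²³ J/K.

T = 27 °C + 273.15 = 300.15 K
P_n = kTB = 1.38×10⁻²³ × 300.15 × 8.80×10² = 3.65×10⁻¹⁸ W
In dBm: 10 log₁₀(3.65×10⁻¹⁸ / 10⁻³) = −144.4 dBm

−144.4 dBm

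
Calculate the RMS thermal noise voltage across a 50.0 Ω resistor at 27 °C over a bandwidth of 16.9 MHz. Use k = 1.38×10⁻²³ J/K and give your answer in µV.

3.74 µV

T = 27 °C + 273.15 = 300.15 K
V_n = √(4kTRB)
4kTRB = 4 × 1.38×10⁻²³ × 300.15 × 5.00×10¹ × 1.69×10⁷ = 1.40×10⁻¹¹ V²
V_n = √(1.40×10⁻¹¹) = 3.74×10⁻⁶ V = 3.74 µV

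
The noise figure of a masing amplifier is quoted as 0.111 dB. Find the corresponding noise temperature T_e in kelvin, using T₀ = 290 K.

7.51 K

F = 10^(0.111/10) = 1.02589
T_e = (F − 1)·T₀ = (1.02589 − 1) × 290 = 7.51 K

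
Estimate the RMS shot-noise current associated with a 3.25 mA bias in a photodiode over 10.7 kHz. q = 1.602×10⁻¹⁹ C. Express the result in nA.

3.34 nA

I_n = √(2qI·B)
2qI·B = 2 × 1.602×10⁻¹⁹ × 3.25×10⁻³ × 1.07×10⁴ = 1.11×10⁻¹⁷ A²
I_n = √(1.11×10⁻¹⁷) = 3.34×10⁻⁹ A = 3.34 nA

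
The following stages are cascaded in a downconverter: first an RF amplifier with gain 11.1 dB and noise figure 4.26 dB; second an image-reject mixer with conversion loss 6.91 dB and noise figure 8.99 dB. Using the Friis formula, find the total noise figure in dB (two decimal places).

Convert to linear (a loss of L dB is a gain of −L dB): F_i = 10^(NF_i/10), G_i = 10^(G_i,dB/10)
  Stage 1: F_1 = 10^(4.26/10) = 2.667, G_1 = 10^(11.1/10) = 12.88
  Stage 2: F_2 = 10^(8.99/10) = 7.925, G_2 = 10^(−6.91/10) = 0.2037
Friis cascade:
  F = 2.667 + (7.925 − 1)/12.88 = 3.204
NF = 10 log₁₀(3.204) = 5.06 dB

5.06 dB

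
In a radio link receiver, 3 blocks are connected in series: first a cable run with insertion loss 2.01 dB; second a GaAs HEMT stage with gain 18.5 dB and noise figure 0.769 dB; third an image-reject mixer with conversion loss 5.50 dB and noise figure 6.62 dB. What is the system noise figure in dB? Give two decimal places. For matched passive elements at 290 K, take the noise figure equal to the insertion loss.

2.96 dB

Convert to linear (a loss of L dB is a gain of −L dB): F_i = 10^(NF_i/10), G_i = 10^(G_i,dB/10)
  Stage 1: F_1 = 10^(2.01/10) = 1.589, G_1 = 10^(−2.01/10) = 0.6295
  Stage 2: F_2 = 10^(0.769/10) = 1.194, G_2 = 10^(18.5/10) = 70.79
  Stage 3: F_3 = 10^(6.62/10) = 4.592, G_3 = 10^(−5.50/10) = 0.2818
Friis cascade:
  F = 1.589 + (1.194 − 1)/0.6295 + (4.592 − 1)/44.57 = 1.977
NF = 10 log₁₀(1.977) = 2.96 dB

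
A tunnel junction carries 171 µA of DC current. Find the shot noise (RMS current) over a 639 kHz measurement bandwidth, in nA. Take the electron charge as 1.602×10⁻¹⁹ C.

I_n = √(2qI·B)
2qI·B = 2 × 1.602×10⁻¹⁹ × 1.71×10⁻⁴ × 6.39×10⁵ = 3.50×10⁻¹⁷ A²
I_n = √(3.50×10⁻¹⁷) = 5.92×10⁻⁹ A = 5.92 nA

5.92 nA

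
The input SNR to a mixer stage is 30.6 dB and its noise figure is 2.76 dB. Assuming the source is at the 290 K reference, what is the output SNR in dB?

By definition F = SNR_in/SNR_out, so in dB: SNR_out = SNR_in − NF
SNR_out = 30.6 − 2.76 = 27.84 dB

27.84 dB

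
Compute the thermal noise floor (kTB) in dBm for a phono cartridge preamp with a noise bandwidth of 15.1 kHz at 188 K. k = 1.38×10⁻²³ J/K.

−134.1 dBm

P_n = kTB = 1.38×10⁻²³ × 188 × 1.51×10⁴ = 3.92×10⁻¹⁷ W
In dBm: 10 log₁₀(3.92×10⁻¹⁷ / 10⁻³) = −134.1 dBm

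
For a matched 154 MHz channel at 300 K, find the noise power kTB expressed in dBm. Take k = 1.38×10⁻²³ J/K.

−92.0 dBm

P_n = kTB = 1.38×10⁻²³ × 300 × 1.54×10⁸ = 6.38×10⁻¹³ W
In dBm: 10 log₁₀(6.38×10⁻¹³ / 10⁻³) = −92.0 dBm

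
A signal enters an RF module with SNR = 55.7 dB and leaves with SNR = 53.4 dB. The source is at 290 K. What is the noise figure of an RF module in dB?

NF (dB) = SNR_in(dB) − SNR_out(dB) when the source is at T₀
NF = 55.7 − 53.4 = 2.3 dB

2.3 dB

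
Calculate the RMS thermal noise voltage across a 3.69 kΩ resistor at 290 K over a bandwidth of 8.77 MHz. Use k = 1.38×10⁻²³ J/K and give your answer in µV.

22.8 µV

V_n = √(4kTRB)
4kTRB = 4 × 1.38×10⁻²³ × 290 × 3.69×10³ × 8.77×10⁶ = 5.18×10⁻¹⁰ V²
V_n = √(5.18×10⁻¹⁰) = 2.28×10⁻⁵ V = 22.8 µV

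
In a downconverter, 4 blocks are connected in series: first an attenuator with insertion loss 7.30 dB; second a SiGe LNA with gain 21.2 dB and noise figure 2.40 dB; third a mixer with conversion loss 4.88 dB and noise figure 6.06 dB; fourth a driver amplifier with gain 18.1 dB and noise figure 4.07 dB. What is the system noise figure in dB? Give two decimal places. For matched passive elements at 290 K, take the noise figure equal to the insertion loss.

9.85 dB

Convert to linear (a loss of L dB is a gain of −L dB): F_i = 10^(NF_i/10), G_i = 10^(G_i,dB/10)
  Stage 1: F_1 = 10^(7.30/10) = 5.370, G_1 = 10^(−7.30/10) = 0.1862
  Stage 2: F_2 = 10^(2.40/10) = 1.738, G_2 = 10^(21.2/10) = 131.8
  Stage 3: F_3 = 10^(6.06/10) = 4.036, G_3 = 10^(−4.88/10) = 0.3251
  Stage 4: F_4 = 10^(4.07/10) = 2.553, G_4 = 10^(18.1/10) = 64.57
Friis cascade:
  F = 5.370 + (1.738 − 1)/0.1862 + (4.036 − 1)/24.55 + (2.553 − 1)/7.980 = 9.651
NF = 10 log₁₀(9.651) = 9.85 dB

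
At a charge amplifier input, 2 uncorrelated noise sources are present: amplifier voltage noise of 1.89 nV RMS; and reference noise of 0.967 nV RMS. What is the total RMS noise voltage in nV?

2.12 nV

Uncorrelated sources add in power (mean-square): V_tot = √(ΣV_i²)
V_tot = √[(1.89×10⁻⁹)² + (9.67×10⁻¹⁰)²] = 2.12×10⁻⁹ V = 2.12 nV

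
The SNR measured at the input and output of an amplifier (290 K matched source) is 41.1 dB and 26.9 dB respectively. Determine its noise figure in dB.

NF (dB) = SNR_in(dB) − SNR_out(dB) when the source is at T₀
NF = 41.1 − 26.9 = 14.2 dB

14.2 dB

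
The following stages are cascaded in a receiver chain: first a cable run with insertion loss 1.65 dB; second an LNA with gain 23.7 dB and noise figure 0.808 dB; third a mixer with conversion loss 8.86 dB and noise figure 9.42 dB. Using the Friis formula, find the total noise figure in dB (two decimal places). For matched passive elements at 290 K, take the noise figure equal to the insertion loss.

2.58 dB

Convert to linear (a loss of L dB is a gain of −L dB): F_i = 10^(NF_i/10), G_i = 10^(G_i,dB/10)
  Stage 1: F_1 = 10^(1.65/10) = 1.462, G_1 = 10^(−1.65/10) = 0.6839
  Stage 2: F_2 = 10^(0.808/10) = 1.204, G_2 = 10^(23.7/10) = 234.4
  Stage 3: F_3 = 10^(9.42/10) = 8.750, G_3 = 10^(−8.86/10) = 0.1300
Friis cascade:
  F = 1.462 + (1.204 − 1)/0.6839 + (8.750 − 1)/160.3 = 1.810
NF = 10 log₁₀(1.810) = 2.58 dB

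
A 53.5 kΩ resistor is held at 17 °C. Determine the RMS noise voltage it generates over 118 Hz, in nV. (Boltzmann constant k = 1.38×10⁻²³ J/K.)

T = 17 °C + 273.15 = 290.15 K
V_n = √(4kTRB)
4kTRB = 4 × 1.38×10⁻²³ × 290.15 × 5.35×10⁴ × 1.18×10² = 1.01×10⁻¹³ V²
V_n = √(1.01×10⁻¹³) = 3.18×10⁻⁷ V = 318 nV

318 nV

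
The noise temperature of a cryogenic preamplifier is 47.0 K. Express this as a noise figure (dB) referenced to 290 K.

0.652 dB

F = 1 + T_e/T₀ = 1 + 47.0/290 = 1.16207
NF = 10 log₁₀(1.16207) = 0.652 dB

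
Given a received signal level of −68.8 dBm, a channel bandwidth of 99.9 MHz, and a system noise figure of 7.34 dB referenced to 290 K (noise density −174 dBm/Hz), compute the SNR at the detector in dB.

17.9 dB

Noise floor: N = −174 + 10 log₁₀(B) + NF
10 log₁₀(9.99×10⁷) = 80 dB
N = −174 + 80 + 7.34 = −86.66 dBm
SNR = P_sig − N = −68.8 − (−86.66) = 17.86 dB → 17.9 dB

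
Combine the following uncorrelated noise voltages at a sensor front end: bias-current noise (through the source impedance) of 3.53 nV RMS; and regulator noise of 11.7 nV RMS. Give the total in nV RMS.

Uncorrelated sources add in power (mean-square): V_tot = √(ΣV_i²)
V_tot = √[(3.53×10⁻⁹)² + (1.17×10⁻⁸)²] = 1.22×10⁻⁸ V = 12.2 nV

12.2 nV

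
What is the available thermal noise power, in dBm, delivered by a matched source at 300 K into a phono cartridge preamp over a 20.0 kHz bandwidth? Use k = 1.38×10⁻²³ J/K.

−130.8 dBm

P_n = kTB = 1.38×10⁻²³ × 300 × 2.00×10⁴ = 8.28×10⁻¹⁷ W
In dBm: 10 log₁₀(8.28×10⁻¹⁷ / 10⁻³) = −130.8 dBm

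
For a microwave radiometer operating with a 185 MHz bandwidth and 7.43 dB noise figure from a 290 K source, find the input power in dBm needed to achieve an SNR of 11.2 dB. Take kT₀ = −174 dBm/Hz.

Sensitivity = −174 + 10 log₁₀(B) + NF + SNR_min
= −174 + 82.67 + 7.43 + 11.2
= −72.70 dBm → −72.7 dBm

−72.7 dBm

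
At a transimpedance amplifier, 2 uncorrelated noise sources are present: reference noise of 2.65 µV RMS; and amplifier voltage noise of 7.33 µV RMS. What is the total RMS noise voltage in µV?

7.79 µV

Uncorrelated sources add in power (mean-square): V_tot = √(ΣV_i²)
V_tot = √[(2.65×10⁻⁶)² + (7.33×10⁻⁶)²] = 7.79×10⁻⁶ V = 7.79 µV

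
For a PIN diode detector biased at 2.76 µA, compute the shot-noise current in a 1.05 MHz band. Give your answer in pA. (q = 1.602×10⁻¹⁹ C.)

964 pA

I_n = √(2qI·B)
2qI·B = 2 × 1.602×10⁻¹⁹ × 2.76×10⁻⁶ × 1.05×10⁶ = 9.29×10⁻¹⁹ A²
I_n = √(9.29×10⁻¹⁹) = 9.64×10⁻¹⁰ A = 964 pA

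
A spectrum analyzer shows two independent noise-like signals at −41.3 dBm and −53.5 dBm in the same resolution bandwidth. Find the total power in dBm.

Convert to linear, add, convert back:
P₁ = 7.41×10⁻⁸ W, P₂ = 4.47×10⁻⁹ W
P_tot = 7.86×10⁻⁸ W → 10 log₁₀(P_tot / 10⁻³) = −41.0 dBm

−41.0 dBm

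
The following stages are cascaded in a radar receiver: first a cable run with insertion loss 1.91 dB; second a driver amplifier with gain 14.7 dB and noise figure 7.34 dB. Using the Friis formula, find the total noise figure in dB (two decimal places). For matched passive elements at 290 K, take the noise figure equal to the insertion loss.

9.25 dB

Convert to linear (a loss of L dB is a gain of −L dB): F_i = 10^(NF_i/10), G_i = 10^(G_i,dB/10)
  Stage 1: F_1 = 10^(1.91/10) = 1.552, G_1 = 10^(−1.91/10) = 0.6442
  Stage 2: F_2 = 10^(7.34/10) = 5.420, G_2 = 10^(14.7/10) = 29.51
Friis cascade:
  F = 1.552 + (5.420 − 1)/0.6442 = 8.414
NF = 10 log₁₀(8.414) = 9.25 dB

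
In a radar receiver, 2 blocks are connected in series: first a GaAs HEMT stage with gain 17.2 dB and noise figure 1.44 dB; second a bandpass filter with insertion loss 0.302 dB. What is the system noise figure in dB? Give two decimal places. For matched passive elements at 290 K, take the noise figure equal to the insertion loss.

Convert to linear (a loss of L dB is a gain of −L dB): F_i = 10^(NF_i/10), G_i = 10^(G_i,dB/10)
  Stage 1: F_1 = 10^(1.44/10) = 1.393, G_1 = 10^(17.2/10) = 52.48
  Stage 2: F_2 = 10^(0.302/10) = 1.072, G_2 = 10^(−0.302/10) = 0.9328
Friis cascade:
  F = 1.393 + (1.072 − 1)/52.48 = 1.395
NF = 10 log₁₀(1.395) = 1.44 dB

1.44 dB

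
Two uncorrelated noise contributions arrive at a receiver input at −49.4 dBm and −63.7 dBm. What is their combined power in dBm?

Convert to linear, add, convert back:
P₁ = 1.15×10⁻⁸ W, P₂ = 4.27×10⁻¹⁰ W
P_tot = 1.19×10⁻⁸ W → 10 log₁₀(P_tot / 10⁻³) = −49.2 dBm

−49.2 dBm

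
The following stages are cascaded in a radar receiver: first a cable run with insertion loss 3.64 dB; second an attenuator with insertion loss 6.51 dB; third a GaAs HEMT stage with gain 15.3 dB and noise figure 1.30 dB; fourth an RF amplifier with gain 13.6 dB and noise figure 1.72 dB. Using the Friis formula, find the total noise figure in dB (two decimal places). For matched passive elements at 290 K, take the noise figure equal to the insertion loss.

11.50 dB

Convert to linear (a loss of L dB is a gain of −L dB): F_i = 10^(NF_i/10), G_i = 10^(G_i,dB/10)
  Stage 1: F_1 = 10^(3.64/10) = 2.312, G_1 = 10^(−3.64/10) = 0.4325
  Stage 2: F_2 = 10^(6.51/10) = 4.477, G_2 = 10^(−6.51/10) = 0.2234
  Stage 3: F_3 = 10^(1.30/10) = 1.349, G_3 = 10^(15.3/10) = 33.88
  Stage 4: F_4 = 10^(1.72/10) = 1.486, G_4 = 10^(13.6/10) = 22.91
Friis cascade:
  F = 2.312 + (4.477 − 1)/0.4325 + (1.349 − 1)/0.09661 + (1.486 − 1)/3.273 = 14.11
NF = 10 log₁₀(14.11) = 11.50 dB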